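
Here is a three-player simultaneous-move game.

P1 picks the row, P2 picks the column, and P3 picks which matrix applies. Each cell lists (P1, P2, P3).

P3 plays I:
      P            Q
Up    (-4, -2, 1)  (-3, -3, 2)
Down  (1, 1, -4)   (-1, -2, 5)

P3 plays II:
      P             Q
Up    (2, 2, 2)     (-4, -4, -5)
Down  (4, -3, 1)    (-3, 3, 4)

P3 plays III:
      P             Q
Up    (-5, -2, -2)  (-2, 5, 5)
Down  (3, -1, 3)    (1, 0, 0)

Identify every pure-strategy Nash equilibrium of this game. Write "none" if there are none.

There is no pure-strategy Nash equilibrium.

Mark each player's best response to every combination of opponents' strategies; a profile where every player is best-responding is a pure Nash equilibrium.
P1 against (P, I): payoffs -4, 1 → best response Down.
P1 against (P, II): payoffs 2, 4 → best response Down.
P1 against (P, III): payoffs -5, 3 → best response Down.
P1 against (Q, I): payoffs -3, -1 → best response Down.
P1 against (Q, II): payoffs -4, -3 → best response Down.
P1 against (Q, III): payoffs -2, 1 → best response Down.
P2 against (Up, I): payoffs -2, -3 → best response P.
P2 against (Up, II): payoffs 2, -4 → best response P.
P2 against (Up, III): payoffs -2, 5 → best response Q.
P2 against (Down, I): payoffs 1, -2 → best response P.
P2 against (Down, II): payoffs -3, 3 → best response Q.
P2 against (Down, III): payoffs -1, 0 → best response Q.
P3 against (Up, P): payoffs 1, 2, -2 → best response II.
P3 against (Up, Q): payoffs 2, -5, 5 → best response III.
P3 against (Down, P): payoffs -4, 1, 3 → best response III.
P3 against (Down, Q): payoffs 5, 4, 0 → best response I.
No profile is a mutual best response for all players.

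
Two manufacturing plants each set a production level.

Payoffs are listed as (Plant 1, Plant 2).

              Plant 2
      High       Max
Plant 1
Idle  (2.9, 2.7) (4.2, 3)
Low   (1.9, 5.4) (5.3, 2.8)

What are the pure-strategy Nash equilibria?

(Idle, High): Plant 2 can switch to Max (2.7 → 3). Not NE.
(Idle, Max): Plant 1 can switch to Low (4.2 → 5.3). Not NE.
(Low, High): Plant 1 can switch to Idle (1.9 → 2.9). Not NE.
(Low, Max): Plant 2 can switch to High (2.8 → 5.4). Not NE.

There is no pure-strategy Nash equilibrium.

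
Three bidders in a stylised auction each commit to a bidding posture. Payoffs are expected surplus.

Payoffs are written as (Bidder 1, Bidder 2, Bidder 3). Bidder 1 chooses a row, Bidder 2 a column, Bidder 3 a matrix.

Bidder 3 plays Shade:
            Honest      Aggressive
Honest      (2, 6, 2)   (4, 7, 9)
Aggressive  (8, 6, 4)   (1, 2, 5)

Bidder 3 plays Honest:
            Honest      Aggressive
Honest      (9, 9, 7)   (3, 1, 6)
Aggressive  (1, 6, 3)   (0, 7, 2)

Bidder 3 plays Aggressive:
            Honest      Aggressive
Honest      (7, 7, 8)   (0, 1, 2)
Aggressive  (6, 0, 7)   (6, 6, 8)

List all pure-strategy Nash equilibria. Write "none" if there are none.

Check each profile: it is a Nash equilibrium iff no player can strictly gain by switching unilaterally.
(Honest, Honest, Shade): Bidder 1 can switch to Aggressive (2 → 8). Not NE.
(Honest, Honest, Honest): Bidder 3 can switch to Aggressive (7 → 8). Not NE.
(Honest, Honest, Aggressive): Bidder 1 gets 7, best alternative 6; Bidder 2 gets 7, best alternative 1; Bidder 3 gets 8, best alternative 7. No profitable deviation — NE.
(Honest, Aggressive, Shade): Bidder 1 gets 4, best alternative 1; Bidder 2 gets 7, best alternative 6; Bidder 3 gets 9, best alternative 6. No profitable deviation — NE.
(Honest, Aggressive, Honest): Bidder 2 can switch to Honest (1 → 9). Not NE.
(Honest, Aggressive, Aggressive): Bidder 1 can switch to Aggressive (0 → 6). Not NE.
(Aggressive, Honest, Shade): Bidder 3 can switch to Aggressive (4 → 7). Not NE.
(Aggressive, Honest, Honest): Bidder 1 can switch to Honest (1 → 9). Not NE.
(Aggressive, Aggressive, Aggressive): Bidder 1 gets 6, best alternative 0; Bidder 2 gets 6, best alternative 0; Bidder 3 gets 8, best alternative 5. No profitable deviation — NE.
(The remaining 3 profiles each have a profitable deviation by the same check.)

Pure-strategy Nash equilibria: (Honest, Honest, Aggressive) and (Honest, Aggressive, Shade) and (Aggressive, Aggressive, Aggressive)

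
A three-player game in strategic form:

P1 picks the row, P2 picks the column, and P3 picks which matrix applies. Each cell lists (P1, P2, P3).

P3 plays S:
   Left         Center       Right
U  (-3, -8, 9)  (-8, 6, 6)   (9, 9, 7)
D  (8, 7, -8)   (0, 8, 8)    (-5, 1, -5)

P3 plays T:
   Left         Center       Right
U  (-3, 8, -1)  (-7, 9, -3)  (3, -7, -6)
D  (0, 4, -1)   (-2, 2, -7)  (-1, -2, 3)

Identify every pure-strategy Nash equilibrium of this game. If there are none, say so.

For each player, find the best response to each opponent profile; mutual best responses are the pure NE.
P1 against (Left, S): payoffs -3, 8 → best response D.
P1 against (Left, T): payoffs -3, 0 → best response D.
P1 against (Center, S): payoffs -8, 0 → best response D.
P1 against (Center, T): payoffs -7, -2 → best response D.
P1 against (Right, S): payoffs 9, -5 → best response U.
P1 against (Right, T): payoffs 3, -1 → best response U.
P2 against (U, S): payoffs -8, 6, 9 → best response Right.
P2 against (U, T): payoffs 8, 9, -7 → best response Center.
P2 against (D, S): payoffs 7, 8, 1 → best response Center.
P2 against (D, T): payoffs 4, 2, -2 → best response Left.
P3 against (U, Left): payoffs 9, -1 → best response S.
P3 against (U, Center): payoffs 6, -3 → best response S.
P3 against (U, Right): payoffs 7, -6 → best response S.
P3 against (D, Left): payoffs -8, -1 → best response T.
P3 against (D, Center): payoffs 8, -7 → best response S.
P3 against (D, Right): payoffs -5, 3 → best response T.
Mutual best responses: (U, Right, S); (D, Left, T); (D, Center, S).

Pure-strategy Nash equilibria: (U, Right, S); (D, Left, T); (D, Center, S)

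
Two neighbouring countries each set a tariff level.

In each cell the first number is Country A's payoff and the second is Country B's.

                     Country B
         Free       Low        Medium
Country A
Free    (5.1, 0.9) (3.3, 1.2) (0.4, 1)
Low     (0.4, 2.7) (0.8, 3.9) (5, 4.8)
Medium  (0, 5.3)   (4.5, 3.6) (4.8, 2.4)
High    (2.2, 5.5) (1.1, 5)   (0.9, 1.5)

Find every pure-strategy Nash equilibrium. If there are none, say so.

(Low, Medium)

Country A against Free: payoffs 5.1, 0.4, 0, 2.2 → best response Free.
Country A against Low: payoffs 3.3, 0.8, 4.5, 1.1 → best response Medium.
Country A against Medium: payoffs 0.4, 5, 4.8, 0.9 → best response Low.
Country B against Free: payoffs 0.9, 1.2, 1 → best response Low.
Country B against Low: payoffs 2.7, 3.9, 4.8 → best response Medium.
Country B against Medium: payoffs 5.3, 3.6, 2.4 → best response Free.
Country B against High: payoffs 5.5, 5, 1.5 → best response Free.
Mutual best responses: (Low, Medium).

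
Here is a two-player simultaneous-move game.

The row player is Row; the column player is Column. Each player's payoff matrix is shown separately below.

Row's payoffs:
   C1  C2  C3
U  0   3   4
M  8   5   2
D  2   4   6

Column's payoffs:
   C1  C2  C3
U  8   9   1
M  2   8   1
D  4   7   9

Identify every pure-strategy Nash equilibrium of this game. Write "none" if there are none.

Pure-strategy Nash equilibria: (M, C2) and (D, C3)

(U, C1): Row can switch to M (0 → 8). Not NE.
(U, C2): Row can switch to M (3 → 5). Not NE.
(U, C3): Row can switch to D (4 → 6). Not NE.
(M, C1): Column can switch to C2 (2 → 8). Not NE.
(M, C2): Row gets 5, best alternative 4; Column gets 8, best alternative 2. No profitable deviation — NE.
(M, C3): Row can switch to U (2 → 4). Not NE.
(D, C1): Row can switch to M (2 → 8). Not NE.
(D, C3): Row gets 6, best alternative 4; Column gets 9, best alternative 7. No profitable deviation — NE.
(The remaining 1 profile has a profitable deviation by the same check.)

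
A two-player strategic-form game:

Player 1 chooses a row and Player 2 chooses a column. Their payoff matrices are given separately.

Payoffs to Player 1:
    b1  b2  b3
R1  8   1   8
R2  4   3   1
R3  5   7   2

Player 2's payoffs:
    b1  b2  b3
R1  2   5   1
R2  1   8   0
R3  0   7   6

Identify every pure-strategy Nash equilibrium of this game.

(R3, b2)

Player 1 against b1: payoffs 8, 4, 5 → best response R1.
Player 1 against b2: payoffs 1, 3, 7 → best response R3.
Player 1 against b3: payoffs 8, 1, 2 → best response R1.
Player 2 against R1: payoffs 2, 5, 1 → best response b2.
Player 2 against R2: payoffs 1, 8, 0 → best response b2.
Player 2 against R3: payoffs 0, 7, 6 → best response b2.
Mutual best responses: (R3, b2).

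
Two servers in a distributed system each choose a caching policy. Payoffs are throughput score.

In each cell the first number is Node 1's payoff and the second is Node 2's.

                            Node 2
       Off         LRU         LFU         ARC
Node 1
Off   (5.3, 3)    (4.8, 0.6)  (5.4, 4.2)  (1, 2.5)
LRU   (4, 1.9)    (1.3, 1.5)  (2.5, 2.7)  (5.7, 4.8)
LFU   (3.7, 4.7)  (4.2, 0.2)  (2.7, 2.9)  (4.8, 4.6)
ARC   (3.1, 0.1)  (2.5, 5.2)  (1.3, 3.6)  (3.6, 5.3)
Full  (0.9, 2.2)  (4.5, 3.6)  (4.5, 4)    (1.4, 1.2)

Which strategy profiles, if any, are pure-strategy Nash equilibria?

(Off, LFU), (LRU, ARC)

Node 1 against Off: payoffs 5.3, 4, 3.7, 3.1, 0.9 → best response Off.
Node 1 against LRU: payoffs 4.8, 1.3, 4.2, 2.5, 4.5 → best response Off.
Node 1 against LFU: payoffs 5.4, 2.5, 2.7, 1.3, 4.5 → best response Off.
Node 1 against ARC: payoffs 1, 5.7, 4.8, 3.6, 1.4 → best response LRU.
Node 2 against Off: payoffs 3, 0.6, 4.2, 2.5 → best response LFU.
Node 2 against LRU: payoffs 1.9, 1.5, 2.7, 4.8 → best response ARC.
Node 2 against LFU: payoffs 4.7, 0.2, 2.9, 4.6 → best response Off.
Node 2 against ARC: payoffs 0.1, 5.2, 3.6, 5.3 → best response ARC.
Node 2 against Full: payoffs 2.2, 3.6, 4, 1.2 → best response LFU.
Mutual best responses: (Off, LFU); (LRU, ARC).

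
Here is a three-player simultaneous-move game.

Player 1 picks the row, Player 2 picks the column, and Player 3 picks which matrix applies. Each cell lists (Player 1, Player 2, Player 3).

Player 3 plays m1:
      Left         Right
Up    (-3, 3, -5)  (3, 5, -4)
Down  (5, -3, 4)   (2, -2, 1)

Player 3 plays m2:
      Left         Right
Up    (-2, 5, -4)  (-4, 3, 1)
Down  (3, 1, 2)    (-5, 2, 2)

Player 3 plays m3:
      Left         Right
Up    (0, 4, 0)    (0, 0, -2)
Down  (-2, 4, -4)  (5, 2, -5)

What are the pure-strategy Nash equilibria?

The unique pure-strategy Nash equilibrium is (Up, Left, m3).

(Up, Left, m1): Player 1 can switch to Down (-3 → 5). Not NE.
(Up, Left, m2): Player 1 can switch to Down (-2 → 3). Not NE.
(Up, Left, m3): Player 1 gets 0, best alternative -2; Player 2 gets 4, best alternative 0; Player 3 gets 0, best alternative -4. No profitable deviation — NE.
(Up, Right, m1): Player 3 can switch to m2 (-4 → 1). Not NE.
(Up, Right, m2): Player 2 can switch to Left (3 → 5). Not NE.
(Up, Right, m3): Player 1 can switch to Down (0 → 5). Not NE.
(Down, Left, m1): Player 2 can switch to Right (-3 → -2). Not NE.
(Down, Left, m2): Player 2 can switch to Right (1 → 2). Not NE.
(Down, Left, m3): Player 1 can switch to Up (-2 → 0). Not NE.
(Down, Right, m1): Player 1 can switch to Up (2 → 3). Not NE.
(Down, Right, m2): Player 1 can switch to Up (-5 → -4). Not NE.
(Down, Right, m3): Player 2 can switch to Left (2 → 4). Not NE.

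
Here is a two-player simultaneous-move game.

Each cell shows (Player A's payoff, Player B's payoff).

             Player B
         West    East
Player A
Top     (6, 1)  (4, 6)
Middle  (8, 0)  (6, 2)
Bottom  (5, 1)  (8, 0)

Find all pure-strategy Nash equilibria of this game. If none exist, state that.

Player A against West: payoffs 6, 8, 5 → best response Middle.
Player A against East: payoffs 4, 6, 8 → best response Bottom.
Player B against Top: payoffs 1, 6 → best response East.
Player B against Middle: payoffs 0, 2 → best response East.
Player B against Bottom: payoffs 1, 0 → best response West.
No profile is a mutual best response for all players.

This game has no pure Nash equilibrium.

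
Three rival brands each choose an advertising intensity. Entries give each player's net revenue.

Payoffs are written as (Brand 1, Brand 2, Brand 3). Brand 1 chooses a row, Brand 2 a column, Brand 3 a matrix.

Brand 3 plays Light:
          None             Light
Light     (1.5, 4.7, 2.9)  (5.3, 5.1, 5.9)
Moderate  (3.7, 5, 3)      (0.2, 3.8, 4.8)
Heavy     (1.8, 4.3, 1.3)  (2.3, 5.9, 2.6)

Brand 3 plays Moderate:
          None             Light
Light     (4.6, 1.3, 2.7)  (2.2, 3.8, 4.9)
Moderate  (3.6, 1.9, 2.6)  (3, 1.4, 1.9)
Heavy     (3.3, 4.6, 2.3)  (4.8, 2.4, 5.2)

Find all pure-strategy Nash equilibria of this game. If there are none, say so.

Brand 1 against (None, Light): payoffs 1.5, 3.7, 1.8 → best response Moderate.
Brand 1 against (None, Moderate): payoffs 4.6, 3.6, 3.3 → best response Light.
Brand 1 against (Light, Light): payoffs 5.3, 0.2, 2.3 → best response Light.
Brand 1 against (Light, Moderate): payoffs 2.2, 3, 4.8 → best response Heavy.
Brand 2 against (Light, Light): payoffs 4.7, 5.1 → best response Light.
Brand 2 against (Light, Moderate): payoffs 1.3, 3.8 → best response Light.
Brand 2 against (Moderate, Light): payoffs 5, 3.8 → best response None.
Brand 2 against (Moderate, Moderate): payoffs 1.9, 1.4 → best response None.
Brand 2 against (Heavy, Light): payoffs 4.3, 5.9 → best response Light.
Brand 2 against (Heavy, Moderate): payoffs 4.6, 2.4 → best response None.
Brand 3 against (Light, None): payoffs 2.9, 2.7 → best response Light.
Brand 3 against (Light, Light): payoffs 5.9, 4.9 → best response Light.
Brand 3 against (Moderate, None): payoffs 3, 2.6 → best response Light.
Brand 3 against (Moderate, Light): payoffs 4.8, 1.9 → best response Light.
Brand 3 against (Heavy, None): payoffs 1.3, 2.3 → best response Moderate.
Brand 3 against (Heavy, Light): payoffs 2.6, 5.2 → best response Moderate.
Mutual best responses: (Light, Light, Light); (Moderate, None, Light).

The pure Nash equilibria are (Light, Light, Light) and (Moderate, None, Light).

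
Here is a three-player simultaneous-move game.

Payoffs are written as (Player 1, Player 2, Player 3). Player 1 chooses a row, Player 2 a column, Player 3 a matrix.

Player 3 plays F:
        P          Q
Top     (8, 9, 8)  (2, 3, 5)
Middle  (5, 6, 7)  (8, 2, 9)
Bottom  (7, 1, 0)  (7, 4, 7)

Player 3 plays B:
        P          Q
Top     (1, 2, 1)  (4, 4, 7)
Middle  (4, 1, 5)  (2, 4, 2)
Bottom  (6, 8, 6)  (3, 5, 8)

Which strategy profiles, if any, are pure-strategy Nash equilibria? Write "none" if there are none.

For each strategy profile, look for a profitable unilateral deviation.
(Top, P, F): Player 1 gets 8, best alternative 7; Player 2 gets 9, best alternative 3; Player 3 gets 8, best alternative 1. No profitable deviation — NE.
(Top, P, B): Player 1 can switch to Middle (1 → 4). Not NE.
(Top, Q, F): Player 1 can switch to Middle (2 → 8). Not NE.
(Top, Q, B): Player 1 gets 4, best alternative 3; Player 2 gets 4, best alternative 2; Player 3 gets 7, best alternative 5. No profitable deviation — NE.
(Middle, P, F): Player 1 can switch to Top (5 → 8). Not NE.
(Middle, P, B): Player 1 can switch to Bottom (4 → 6). Not NE.
(Middle, Q, F): Player 2 can switch to P (2 → 6). Not NE.
(Middle, Q, B): Player 1 can switch to Top (2 → 4). Not NE.
(Bottom, P, F): Player 1 can switch to Top (7 → 8). Not NE.
(Bottom, P, B): Player 1 gets 6, best alternative 4; Player 2 gets 8, best alternative 5; Player 3 gets 6, best alternative 0. No profitable deviation — NE.
(Bottom, Q, F): Player 1 can switch to Middle (7 → 8). Not NE.
(Bottom, Q, B): Player 1 can switch to Top (3 → 4). Not NE.

Pure-strategy Nash equilibria: (Top, P, F), (Top, Q, B), (Bottom, P, B)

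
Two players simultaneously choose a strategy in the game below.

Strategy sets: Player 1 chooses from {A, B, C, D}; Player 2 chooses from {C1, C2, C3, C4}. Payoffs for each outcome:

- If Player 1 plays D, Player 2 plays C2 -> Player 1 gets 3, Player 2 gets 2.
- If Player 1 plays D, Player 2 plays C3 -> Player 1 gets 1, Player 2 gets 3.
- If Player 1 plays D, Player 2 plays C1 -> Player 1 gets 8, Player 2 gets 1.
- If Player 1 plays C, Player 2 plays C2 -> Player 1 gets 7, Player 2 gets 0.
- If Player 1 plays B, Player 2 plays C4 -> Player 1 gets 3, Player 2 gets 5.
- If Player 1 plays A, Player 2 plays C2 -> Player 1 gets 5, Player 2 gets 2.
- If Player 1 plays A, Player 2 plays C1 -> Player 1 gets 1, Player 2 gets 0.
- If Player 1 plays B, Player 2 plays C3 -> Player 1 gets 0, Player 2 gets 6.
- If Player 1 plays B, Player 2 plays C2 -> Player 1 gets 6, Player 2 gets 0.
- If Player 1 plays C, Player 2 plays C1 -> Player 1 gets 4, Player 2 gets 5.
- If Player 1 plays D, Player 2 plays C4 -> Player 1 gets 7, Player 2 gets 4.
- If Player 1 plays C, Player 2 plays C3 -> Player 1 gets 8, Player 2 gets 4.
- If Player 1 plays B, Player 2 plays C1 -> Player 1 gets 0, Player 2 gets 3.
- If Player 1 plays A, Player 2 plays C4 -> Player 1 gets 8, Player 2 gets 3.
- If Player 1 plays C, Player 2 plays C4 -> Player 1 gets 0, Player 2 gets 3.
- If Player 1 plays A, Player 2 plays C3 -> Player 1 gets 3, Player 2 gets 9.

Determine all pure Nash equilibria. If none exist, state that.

Mark each player's best response to every combination of opponents' strategies; a profile where every player is best-responding is a pure Nash equilibrium.
Player 1 against C1: payoffs 1, 0, 4, 8 → best response D.
Player 1 against C2: payoffs 5, 6, 7, 3 → best response C.
Player 1 against C3: payoffs 3, 0, 8, 1 → best response C.
Player 1 against C4: payoffs 8, 3, 0, 7 → best response A.
Player 2 against A: payoffs 0, 2, 9, 3 → best response C3.
Player 2 against B: payoffs 3, 0, 6, 5 → best response C3.
Player 2 against C: payoffs 5, 0, 4, 3 → best response C1.
Player 2 against D: payoffs 1, 2, 3, 4 → best response C4.
No profile is a mutual best response for all players.

There is no pure-strategy Nash equilibrium.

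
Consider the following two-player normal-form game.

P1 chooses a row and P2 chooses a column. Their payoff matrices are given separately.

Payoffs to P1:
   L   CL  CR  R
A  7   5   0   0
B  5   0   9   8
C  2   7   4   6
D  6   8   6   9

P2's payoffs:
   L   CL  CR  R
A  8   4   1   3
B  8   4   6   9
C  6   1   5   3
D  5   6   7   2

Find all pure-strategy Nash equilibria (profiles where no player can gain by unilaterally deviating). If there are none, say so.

P1 against L: payoffs 7, 5, 2, 6 → best response A.
P1 against CL: payoffs 5, 0, 7, 8 → best response D.
P1 against CR: payoffs 0, 9, 4, 6 → best response B.
P1 against R: payoffs 0, 8, 6, 9 → best response D.
P2 against A: payoffs 8, 4, 1, 3 → best response L.
P2 against B: payoffs 8, 4, 6, 9 → best response R.
P2 against C: payoffs 6, 1, 5, 3 → best response L.
P2 against D: payoffs 5, 6, 7, 2 → best response CR.
Mutual best responses: (A, L).

Pure NE: (A, L)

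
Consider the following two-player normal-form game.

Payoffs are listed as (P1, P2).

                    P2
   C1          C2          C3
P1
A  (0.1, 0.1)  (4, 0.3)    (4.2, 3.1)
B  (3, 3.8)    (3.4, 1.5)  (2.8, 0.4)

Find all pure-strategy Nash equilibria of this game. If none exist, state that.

P1 against C1: payoffs 0.1, 3 → best response B.
P1 against C2: payoffs 4, 3.4 → best response A.
P1 against C3: payoffs 4.2, 2.8 → best response A.
P2 against A: payoffs 0.1, 0.3, 3.1 → best response C3.
P2 against B: payoffs 3.8, 1.5, 0.4 → best response C1.
Mutual best responses: (A, C3); (B, C1).

The pure Nash equilibria are (A, C3), (B, C1).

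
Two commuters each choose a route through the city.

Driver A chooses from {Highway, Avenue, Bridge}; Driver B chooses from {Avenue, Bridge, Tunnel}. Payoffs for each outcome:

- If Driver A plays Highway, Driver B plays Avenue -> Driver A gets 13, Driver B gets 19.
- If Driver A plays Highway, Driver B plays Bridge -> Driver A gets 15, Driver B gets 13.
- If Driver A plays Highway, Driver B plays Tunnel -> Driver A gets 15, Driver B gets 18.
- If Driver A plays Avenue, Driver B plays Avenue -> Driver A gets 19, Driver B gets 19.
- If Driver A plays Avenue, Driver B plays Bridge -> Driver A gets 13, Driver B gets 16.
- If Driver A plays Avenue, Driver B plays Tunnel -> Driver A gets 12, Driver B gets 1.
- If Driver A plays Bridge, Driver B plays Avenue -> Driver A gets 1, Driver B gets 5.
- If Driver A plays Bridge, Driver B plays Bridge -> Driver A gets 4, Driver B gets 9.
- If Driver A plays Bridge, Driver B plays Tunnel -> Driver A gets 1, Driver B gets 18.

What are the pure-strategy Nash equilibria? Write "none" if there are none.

Pure NE: (Avenue, Avenue)

Mark each player's best response to every combination of opponents' strategies; a profile where every player is best-responding is a pure Nash equilibrium.
Driver A against Avenue: payoffs 13, 19, 1 → best response Avenue.
Driver A against Bridge: payoffs 15, 13, 4 → best response Highway.
Driver A against Tunnel: payoffs 15, 12, 1 → best response Highway.
Driver B against Highway: payoffs 19, 13, 18 → best response Avenue.
Driver B against Avenue: payoffs 19, 16, 1 → best response Avenue.
Driver B against Bridge: payoffs 5, 9, 18 → best response Tunnel.
Mutual best responses: (Avenue, Avenue).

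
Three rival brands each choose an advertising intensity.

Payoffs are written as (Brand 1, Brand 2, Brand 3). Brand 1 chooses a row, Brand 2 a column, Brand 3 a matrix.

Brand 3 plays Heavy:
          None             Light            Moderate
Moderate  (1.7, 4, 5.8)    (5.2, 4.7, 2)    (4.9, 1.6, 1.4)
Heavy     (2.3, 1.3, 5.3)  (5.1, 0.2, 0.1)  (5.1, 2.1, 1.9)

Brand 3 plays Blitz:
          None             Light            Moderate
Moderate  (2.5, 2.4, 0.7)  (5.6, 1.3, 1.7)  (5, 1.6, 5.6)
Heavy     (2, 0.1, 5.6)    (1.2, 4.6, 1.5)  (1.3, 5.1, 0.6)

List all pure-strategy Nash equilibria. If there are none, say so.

The pure Nash equilibria are (Moderate, Light, Heavy), (Heavy, Moderate, Heavy).

Brand 1 against (None, Heavy): payoffs 1.7, 2.3 → best response Heavy.
Brand 1 against (None, Blitz): payoffs 2.5, 2 → best response Moderate.
Brand 1 against (Light, Heavy): payoffs 5.2, 5.1 → best response Moderate.
Brand 1 against (Light, Blitz): payoffs 5.6, 1.2 → best response Moderate.
Brand 1 against (Moderate, Heavy): payoffs 4.9, 5.1 → best response Heavy.
Brand 1 against (Moderate, Blitz): payoffs 5, 1.3 → best response Moderate.
Brand 2 against (Moderate, Heavy): payoffs 4, 4.7, 1.6 → best response Light.
Brand 2 against (Moderate, Blitz): payoffs 2.4, 1.3, 1.6 → best response None.
Brand 2 against (Heavy, Heavy): payoffs 1.3, 0.2, 2.1 → best response Moderate.
Brand 2 against (Heavy, Blitz): payoffs 0.1, 4.6, 5.1 → best response Moderate.
Brand 3 against (Moderate, None): payoffs 5.8, 0.7 → best response Heavy.
Brand 3 against (Moderate, Light): payoffs 2, 1.7 → best response Heavy.
Brand 3 against (Moderate, Moderate): payoffs 1.4, 5.6 → best response Blitz.
Brand 3 against (Heavy, None): payoffs 5.3, 5.6 → best response Blitz.
Brand 3 against (Heavy, Light): payoffs 0.1, 1.5 → best response Blitz.
Brand 3 against (Heavy, Moderate): payoffs 1.9, 0.6 → best response Heavy.
Mutual best responses: (Moderate, Light, Heavy); (Heavy, Moderate, Heavy).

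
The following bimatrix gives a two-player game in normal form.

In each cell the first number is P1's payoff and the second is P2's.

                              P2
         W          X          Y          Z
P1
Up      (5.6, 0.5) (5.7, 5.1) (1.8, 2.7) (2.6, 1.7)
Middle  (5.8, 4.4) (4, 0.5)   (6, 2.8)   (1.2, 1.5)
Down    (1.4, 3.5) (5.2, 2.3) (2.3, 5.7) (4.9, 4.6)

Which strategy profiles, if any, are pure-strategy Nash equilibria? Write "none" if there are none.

Check each profile: it is a Nash equilibrium iff no player can strictly gain by switching unilaterally.
(Up, W): P1 can switch to Middle (5.6 → 5.8). Not NE.
(Up, X): P1 gets 5.7, best alternative 5.2; P2 gets 5.1, best alternative 2.7. No profitable deviation — NE.
(Up, Y): P1 can switch to Middle (1.8 → 6). Not NE.
(Up, Z): P1 can switch to Down (2.6 → 4.9). Not NE.
(Middle, W): P1 gets 5.8, best alternative 5.6; P2 gets 4.4, best alternative 2.8. No profitable deviation — NE.
(Middle, X): P1 can switch to Up (4 → 5.7). Not NE.
(Middle, Y): P2 can switch to W (2.8 → 4.4). Not NE.
(Middle, Z): P1 can switch to Up (1.2 → 2.6). Not NE.
(Down, W): P1 can switch to Up (1.4 → 5.6). Not NE.
(Down, X): P1 can switch to Up (5.2 → 5.7). Not NE.
(The remaining 2 profiles each have a profitable deviation by the same check.)

(Up, X); (Middle, W)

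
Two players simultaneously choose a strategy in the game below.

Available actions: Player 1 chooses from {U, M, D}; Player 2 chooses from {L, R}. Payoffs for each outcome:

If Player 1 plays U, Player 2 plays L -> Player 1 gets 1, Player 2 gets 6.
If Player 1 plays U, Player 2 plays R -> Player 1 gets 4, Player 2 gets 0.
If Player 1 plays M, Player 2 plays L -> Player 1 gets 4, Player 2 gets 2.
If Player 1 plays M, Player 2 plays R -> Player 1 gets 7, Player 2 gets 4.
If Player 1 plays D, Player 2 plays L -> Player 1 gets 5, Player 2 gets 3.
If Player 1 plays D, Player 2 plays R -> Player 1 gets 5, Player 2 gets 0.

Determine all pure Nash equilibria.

The pure Nash equilibria are (M, R), (D, L).

Player 1 against L: payoffs 1, 4, 5 → best response D.
Player 1 against R: payoffs 4, 7, 5 → best response M.
Player 2 against U: payoffs 6, 0 → best response L.
Player 2 against M: payoffs 2, 4 → best response R.
Player 2 against D: payoffs 3, 0 → best response L.
Mutual best responses: (M, R); (D, L).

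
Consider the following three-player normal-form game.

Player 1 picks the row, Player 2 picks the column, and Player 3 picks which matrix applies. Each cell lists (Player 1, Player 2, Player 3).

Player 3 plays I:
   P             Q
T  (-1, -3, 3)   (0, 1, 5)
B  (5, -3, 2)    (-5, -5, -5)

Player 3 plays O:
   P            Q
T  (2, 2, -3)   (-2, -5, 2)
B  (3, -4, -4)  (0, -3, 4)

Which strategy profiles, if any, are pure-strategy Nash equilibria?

The pure Nash equilibria are (T, Q, I); (B, P, I); (B, Q, O).

For each player, find the best response to each opponent profile; mutual best responses are the pure NE.
Player 1 against (P, I): payoffs -1, 5 → best response B.
Player 1 against (P, O): payoffs 2, 3 → best response B.
Player 1 against (Q, I): payoffs 0, -5 → best response T.
Player 1 against (Q, O): payoffs -2, 0 → best response B.
Player 2 against (T, I): payoffs -3, 1 → best response Q.
Player 2 against (T, O): payoffs 2, -5 → best response P.
Player 2 against (B, I): payoffs -3, -5 → best response P.
Player 2 against (B, O): payoffs -4, -3 → best response Q.
Player 3 against (T, P): payoffs 3, -3 → best response I.
Player 3 against (T, Q): payoffs 5, 2 → best response I.
Player 3 against (B, P): payoffs 2, -4 → best response I.
Player 3 against (B, Q): payoffs -5, 4 → best response O.
Mutual best responses: (T, Q, I); (B, P, I); (B, Q, O).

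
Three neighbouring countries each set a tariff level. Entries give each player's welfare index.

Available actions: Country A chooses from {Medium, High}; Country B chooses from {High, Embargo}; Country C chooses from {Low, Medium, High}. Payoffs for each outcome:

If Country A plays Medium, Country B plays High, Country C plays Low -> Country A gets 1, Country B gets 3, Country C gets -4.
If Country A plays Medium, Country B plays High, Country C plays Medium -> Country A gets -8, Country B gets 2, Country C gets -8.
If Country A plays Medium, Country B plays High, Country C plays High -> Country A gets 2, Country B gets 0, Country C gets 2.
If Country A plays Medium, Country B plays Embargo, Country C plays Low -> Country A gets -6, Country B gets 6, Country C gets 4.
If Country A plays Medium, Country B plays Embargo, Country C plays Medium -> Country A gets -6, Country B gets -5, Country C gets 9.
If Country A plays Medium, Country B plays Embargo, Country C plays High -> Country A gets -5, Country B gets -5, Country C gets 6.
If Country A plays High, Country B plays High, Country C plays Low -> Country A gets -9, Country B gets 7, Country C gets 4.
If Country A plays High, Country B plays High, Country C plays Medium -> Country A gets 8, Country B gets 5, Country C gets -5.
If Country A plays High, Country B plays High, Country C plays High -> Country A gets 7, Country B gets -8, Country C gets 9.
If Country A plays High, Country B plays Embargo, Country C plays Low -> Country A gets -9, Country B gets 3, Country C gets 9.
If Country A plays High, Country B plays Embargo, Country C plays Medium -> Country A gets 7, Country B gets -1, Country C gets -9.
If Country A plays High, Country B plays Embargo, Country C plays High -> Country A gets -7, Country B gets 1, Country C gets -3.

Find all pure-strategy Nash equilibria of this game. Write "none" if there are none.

(Medium, High, Low): Country B can switch to Embargo (3 → 6). Not NE.
(Medium, High, Medium): Country A can switch to High (-8 → 8). Not NE.
(Medium, High, High): Country A can switch to High (2 → 7). Not NE.
(Medium, Embargo, Low): Country C can switch to Medium (4 → 9). Not NE.
(Medium, Embargo, Medium): Country A can switch to High (-6 → 7). Not NE.
(Medium, Embargo, High): Country B can switch to High (-5 → 0). Not NE.
(The remaining 6 profiles each have a profitable deviation by the same check.)

No pure-strategy Nash equilibrium.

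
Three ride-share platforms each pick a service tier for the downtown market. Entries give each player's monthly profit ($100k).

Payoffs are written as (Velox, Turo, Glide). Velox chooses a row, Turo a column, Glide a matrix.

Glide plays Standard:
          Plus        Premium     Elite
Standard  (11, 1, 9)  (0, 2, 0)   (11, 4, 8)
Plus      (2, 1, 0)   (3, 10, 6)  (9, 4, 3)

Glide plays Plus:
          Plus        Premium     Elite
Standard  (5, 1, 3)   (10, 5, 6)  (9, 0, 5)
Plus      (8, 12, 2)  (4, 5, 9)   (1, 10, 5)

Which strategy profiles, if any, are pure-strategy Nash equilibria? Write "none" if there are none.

Velox against (Plus, Standard): payoffs 11, 2 → best response Standard.
Velox against (Plus, Plus): payoffs 5, 8 → best response Plus.
Velox against (Premium, Standard): payoffs 0, 3 → best response Plus.
Velox against (Premium, Plus): payoffs 10, 4 → best response Standard.
Velox against (Elite, Standard): payoffs 11, 9 → best response Standard.
Velox against (Elite, Plus): payoffs 9, 1 → best response Standard.
Turo against (Standard, Standard): payoffs 1, 2, 4 → best response Elite.
Turo against (Standard, Plus): payoffs 1, 5, 0 → best response Premium.
Turo against (Plus, Standard): payoffs 1, 10, 4 → best response Premium.
Turo against (Plus, Plus): payoffs 12, 5, 10 → best response Plus.
Glide against (Standard, Plus): payoffs 9, 3 → best response Standard.
Glide against (Standard, Premium): payoffs 0, 6 → best response Plus.
Glide against (Standard, Elite): payoffs 8, 5 → best response Standard.
Glide against (Plus, Plus): payoffs 0, 2 → best response Plus.
Glide against (Plus, Premium): payoffs 6, 9 → best response Plus.
Glide against (Plus, Elite): payoffs 3, 5 → best response Plus.
Mutual best responses: (Standard, Premium, Plus); (Standard, Elite, Standard); (Plus, Plus, Plus).

The pure Nash equilibria are (Standard, Premium, Plus), (Standard, Elite, Standard), (Plus, Plus, Plus).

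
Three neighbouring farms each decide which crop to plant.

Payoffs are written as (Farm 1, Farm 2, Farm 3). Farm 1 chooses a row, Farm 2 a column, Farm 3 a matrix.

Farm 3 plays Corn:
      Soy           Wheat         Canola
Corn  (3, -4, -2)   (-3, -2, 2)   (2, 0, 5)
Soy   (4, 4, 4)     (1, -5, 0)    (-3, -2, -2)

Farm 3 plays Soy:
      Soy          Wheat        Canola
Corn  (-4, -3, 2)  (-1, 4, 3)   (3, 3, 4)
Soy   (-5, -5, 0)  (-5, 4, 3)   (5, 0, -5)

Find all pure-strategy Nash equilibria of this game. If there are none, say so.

(Corn, Soy, Corn): Farm 1 can switch to Soy (3 → 4). Not NE.
(Corn, Soy, Soy): Farm 2 can switch to Wheat (-3 → 4). Not NE.
(Corn, Wheat, Corn): Farm 1 can switch to Soy (-3 → 1). Not NE.
(Corn, Wheat, Soy): Farm 1 gets -1, best alternative -5; Farm 2 gets 4, best alternative 3; Farm 3 gets 3, best alternative 2. No profitable deviation — NE.
(Corn, Canola, Corn): Farm 1 gets 2, best alternative -3; Farm 2 gets 0, best alternative -2; Farm 3 gets 5, best alternative 4. No profitable deviation — NE.
(Corn, Canola, Soy): Farm 1 can switch to Soy (3 → 5). Not NE.
(Soy, Soy, Corn): Farm 1 gets 4, best alternative 3; Farm 2 gets 4, best alternative -2; Farm 3 gets 4, best alternative 0. No profitable deviation — NE.
(Soy, Soy, Soy): Farm 1 can switch to Corn (-5 → -4). Not NE.
(Soy, Wheat, Corn): Farm 2 can switch to Soy (-5 → 4). Not NE.
(The remaining 3 profiles each have a profitable deviation by the same check.)

Pure-strategy Nash equilibria: (Corn, Wheat, Soy) and (Corn, Canola, Corn) and (Soy, Soy, Corn)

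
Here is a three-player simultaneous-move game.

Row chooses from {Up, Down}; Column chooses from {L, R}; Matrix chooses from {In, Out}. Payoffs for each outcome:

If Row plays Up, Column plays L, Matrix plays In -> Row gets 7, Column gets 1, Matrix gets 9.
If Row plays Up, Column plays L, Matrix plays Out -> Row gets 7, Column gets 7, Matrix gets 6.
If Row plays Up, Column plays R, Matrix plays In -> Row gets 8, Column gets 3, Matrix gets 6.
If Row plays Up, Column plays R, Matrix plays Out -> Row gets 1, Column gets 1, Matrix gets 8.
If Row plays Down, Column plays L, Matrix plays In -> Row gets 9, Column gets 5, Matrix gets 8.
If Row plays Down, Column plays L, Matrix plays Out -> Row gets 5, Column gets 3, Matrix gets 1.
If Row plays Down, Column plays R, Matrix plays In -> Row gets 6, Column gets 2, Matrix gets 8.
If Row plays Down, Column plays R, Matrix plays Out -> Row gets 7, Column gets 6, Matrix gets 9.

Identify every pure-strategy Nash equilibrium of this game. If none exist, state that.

(Down, L, In); (Down, R, Out)

Row against (L, In): payoffs 7, 9 → best response Down.
Row against (L, Out): payoffs 7, 5 → best response Up.
Row against (R, In): payoffs 8, 6 → best response Up.
Row against (R, Out): payoffs 1, 7 → best response Down.
Column against (Up, In): payoffs 1, 3 → best response R.
Column against (Up, Out): payoffs 7, 1 → best response L.
Column against (Down, In): payoffs 5, 2 → best response L.
Column against (Down, Out): payoffs 3, 6 → best response R.
Matrix against (Up, L): payoffs 9, 6 → best response In.
Matrix against (Up, R): payoffs 6, 8 → best response Out.
Matrix against (Down, L): payoffs 8, 1 → best response In.
Matrix against (Down, R): payoffs 8, 9 → best response Out.
Mutual best responses: (Down, L, In); (Down, R, Out).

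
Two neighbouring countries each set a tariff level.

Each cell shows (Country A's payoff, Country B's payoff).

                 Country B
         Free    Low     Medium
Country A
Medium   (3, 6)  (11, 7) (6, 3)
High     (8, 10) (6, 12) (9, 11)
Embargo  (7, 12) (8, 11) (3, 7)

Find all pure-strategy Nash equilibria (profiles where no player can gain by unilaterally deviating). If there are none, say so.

The unique pure-strategy Nash equilibrium is (Medium, Low).

Country A against Free: payoffs 3, 8, 7 → best response High.
Country A against Low: payoffs 11, 6, 8 → best response Medium.
Country A against Medium: payoffs 6, 9, 3 → best response High.
Country B against Medium: payoffs 6, 7, 3 → best response Low.
Country B against High: payoffs 10, 12, 11 → best response Low.
Country B against Embargo: payoffs 12, 11, 7 → best response Free.
Mutual best responses: (Medium, Low).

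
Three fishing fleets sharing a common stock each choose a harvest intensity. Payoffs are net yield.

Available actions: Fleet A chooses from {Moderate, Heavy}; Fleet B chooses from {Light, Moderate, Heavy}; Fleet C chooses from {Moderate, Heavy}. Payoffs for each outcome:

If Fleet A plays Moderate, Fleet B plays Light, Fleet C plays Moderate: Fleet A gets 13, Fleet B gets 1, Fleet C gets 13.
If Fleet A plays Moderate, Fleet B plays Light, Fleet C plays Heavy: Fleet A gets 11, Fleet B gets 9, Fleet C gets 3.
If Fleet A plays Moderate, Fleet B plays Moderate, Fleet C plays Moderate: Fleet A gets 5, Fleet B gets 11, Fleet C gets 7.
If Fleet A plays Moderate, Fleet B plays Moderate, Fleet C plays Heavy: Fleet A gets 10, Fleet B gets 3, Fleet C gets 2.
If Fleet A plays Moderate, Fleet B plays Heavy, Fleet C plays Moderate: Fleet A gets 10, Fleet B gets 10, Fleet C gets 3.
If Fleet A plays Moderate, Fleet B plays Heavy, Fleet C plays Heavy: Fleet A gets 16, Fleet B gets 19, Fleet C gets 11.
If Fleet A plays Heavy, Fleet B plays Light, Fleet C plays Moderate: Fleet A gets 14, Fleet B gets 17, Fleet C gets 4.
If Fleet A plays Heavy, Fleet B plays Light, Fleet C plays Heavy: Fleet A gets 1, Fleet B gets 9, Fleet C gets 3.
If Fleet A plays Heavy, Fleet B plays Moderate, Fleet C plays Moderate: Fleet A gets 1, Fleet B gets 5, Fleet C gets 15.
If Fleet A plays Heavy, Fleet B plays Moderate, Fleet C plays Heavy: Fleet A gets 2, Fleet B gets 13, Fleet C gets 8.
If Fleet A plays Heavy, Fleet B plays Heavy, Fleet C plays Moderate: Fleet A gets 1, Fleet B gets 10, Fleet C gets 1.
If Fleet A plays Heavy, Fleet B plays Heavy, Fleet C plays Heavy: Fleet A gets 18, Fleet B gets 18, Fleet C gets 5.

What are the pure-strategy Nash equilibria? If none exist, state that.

(Moderate, Moderate, Moderate), (Heavy, Light, Moderate), (Heavy, Heavy, Heavy)

Fleet A against (Light, Moderate): payoffs 13, 14 → best response Heavy.
Fleet A against (Light, Heavy): payoffs 11, 1 → best response Moderate.
Fleet A against (Moderate, Moderate): payoffs 5, 1 → best response Moderate.
Fleet A against (Moderate, Heavy): payoffs 10, 2 → best response Moderate.
Fleet A against (Heavy, Moderate): payoffs 10, 1 → best response Moderate.
Fleet A against (Heavy, Heavy): payoffs 16, 18 → best response Heavy.
Fleet B against (Moderate, Moderate): payoffs 1, 11, 10 → best response Moderate.
Fleet B against (Moderate, Heavy): payoffs 9, 3, 19 → best response Heavy.
Fleet B against (Heavy, Moderate): payoffs 17, 5, 10 → best response Light.
Fleet B against (Heavy, Heavy): payoffs 9, 13, 18 → best response Heavy.
Fleet C against (Moderate, Light): payoffs 13, 3 → best response Moderate.
Fleet C against (Moderate, Moderate): payoffs 7, 2 → best response Moderate.
Fleet C against (Moderate, Heavy): payoffs 3, 11 → best response Heavy.
Fleet C against (Heavy, Light): payoffs 4, 3 → best response Moderate.
Fleet C against (Heavy, Moderate): payoffs 15, 8 → best response Moderate.
Fleet C against (Heavy, Heavy): payoffs 1, 5 → best response Heavy.
Mutual best responses: (Moderate, Moderate, Moderate); (Heavy, Light, Moderate); (Heavy, Heavy, Heavy).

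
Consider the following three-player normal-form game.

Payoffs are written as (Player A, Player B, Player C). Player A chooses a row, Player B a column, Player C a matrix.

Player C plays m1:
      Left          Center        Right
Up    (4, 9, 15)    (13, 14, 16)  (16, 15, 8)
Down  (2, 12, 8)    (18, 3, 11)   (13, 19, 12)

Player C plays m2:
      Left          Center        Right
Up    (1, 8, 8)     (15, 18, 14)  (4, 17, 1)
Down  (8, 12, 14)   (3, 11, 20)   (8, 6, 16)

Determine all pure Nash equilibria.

Check each profile: it is a Nash equilibrium iff no player can strictly gain by switching unilaterally.
(Up, Left, m1): Player B can switch to Center (9 → 14). Not NE.
(Up, Left, m2): Player A can switch to Down (1 → 8). Not NE.
(Up, Center, m1): Player A can switch to Down (13 → 18). Not NE.
(Up, Center, m2): Player C can switch to m1 (14 → 16). Not NE.
(Up, Right, m1): Player A gets 16, best alternative 13; Player B gets 15, best alternative 14; Player C gets 8, best alternative 1. No profitable deviation — NE.
(Up, Right, m2): Player A can switch to Down (4 → 8). Not NE.
(Down, Left, m1): Player A can switch to Up (2 → 4). Not NE.
(Down, Left, m2): Player A gets 8, best alternative 1; Player B gets 12, best alternative 11; Player C gets 14, best alternative 8. No profitable deviation — NE.
(Down, Center, m1): Player B can switch to Left (3 → 12). Not NE.
(Down, Center, m2): Player A can switch to Up (3 → 15). Not NE.
(Down, Right, m1): Player A can switch to Up (13 → 16). Not NE.
(Down, Right, m2): Player B can switch to Left (6 → 12). Not NE.

(Up, Right, m1) and (Down, Left, m2)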